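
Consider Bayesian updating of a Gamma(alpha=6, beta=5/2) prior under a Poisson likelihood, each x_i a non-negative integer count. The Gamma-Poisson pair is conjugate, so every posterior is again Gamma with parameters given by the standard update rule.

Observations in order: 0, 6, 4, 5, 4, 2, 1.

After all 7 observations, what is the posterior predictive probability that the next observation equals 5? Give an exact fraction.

587706474341629867827520696223369660681216/6139580332502008104988027914307866494037123

obs 1: x=0 → posterior Gamma(6, 7/2)
obs 2: x=6 → posterior Gamma(12, 9/2)
obs 3: x=4 → posterior Gamma(16, 11/2)
obs 4: x=5 → posterior Gamma(21, 13/2)
obs 5: x=4 → posterior Gamma(25, 15/2)
obs 6: x=2 → posterior Gamma(27, 17/2)
obs 7: x=1 → posterior Gamma(28, 19/2)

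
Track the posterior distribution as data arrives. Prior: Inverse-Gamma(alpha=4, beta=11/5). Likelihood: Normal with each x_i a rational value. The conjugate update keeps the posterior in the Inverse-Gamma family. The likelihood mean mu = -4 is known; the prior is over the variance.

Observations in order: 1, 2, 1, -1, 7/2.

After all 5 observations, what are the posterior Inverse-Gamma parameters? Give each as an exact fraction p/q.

alpha=13/2, beta=3113/40

obs 1: x=1 → posterior Inverse-Gamma(9/2, 147/10)
obs 2: x=2 → posterior Inverse-Gamma(5, 327/10)
obs 3: x=1 → posterior Inverse-Gamma(11/2, 226/5)
obs 4: x=-1 → posterior Inverse-Gamma(6, 497/10)
obs 5: x=7/2 → posterior Inverse-Gamma(13/2, 3113/40)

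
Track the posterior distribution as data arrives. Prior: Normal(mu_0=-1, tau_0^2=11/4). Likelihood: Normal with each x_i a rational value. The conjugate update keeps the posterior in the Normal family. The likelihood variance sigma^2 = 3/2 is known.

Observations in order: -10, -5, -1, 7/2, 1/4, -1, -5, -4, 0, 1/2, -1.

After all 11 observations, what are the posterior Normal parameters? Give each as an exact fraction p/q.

mu_0=-1025/508, tau_0^2=33/254

obs 1: x=-10 → posterior Normal(-116/17, 33/34)
obs 2: x=-5 → posterior Normal(-171/28, 33/56)
obs 3: x=-1 → posterior Normal(-14/3, 11/26)
obs 4: x=7/2 → posterior Normal(-287/100, 33/100)
obs 5: x=1/4 → posterior Normal(-563/244, 33/122)
obs 6: x=-1 → posterior Normal(-607/288, 11/48)
obs 7: x=-5 → posterior Normal(-827/332, 33/166)
obs 8: x=-4 → posterior Normal(-1003/376, 33/188)
obs 9: x=0 → posterior Normal(-1003/420, 11/70)
obs 10: x=1/2 → posterior Normal(-981/464, 33/232)
obs 11: x=-1 → posterior Normal(-1025/508, 33/254)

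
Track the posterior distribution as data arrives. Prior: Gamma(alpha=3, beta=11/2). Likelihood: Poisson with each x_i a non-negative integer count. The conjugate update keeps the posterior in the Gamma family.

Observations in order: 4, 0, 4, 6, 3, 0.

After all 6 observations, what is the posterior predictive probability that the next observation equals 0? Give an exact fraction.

1716155831334586342923895201/9094947017729282379150390625

obs 1: x=4 → posterior Gamma(7, 13/2)
obs 2: x=0 → posterior Gamma(7, 15/2)
obs 3: x=4 → posterior Gamma(11, 17/2)
obs 4: x=6 → posterior Gamma(17, 19/2)
obs 5: x=3 → posterior Gamma(20, 21/2)
obs 6: x=0 → posterior Gamma(20, 23/2)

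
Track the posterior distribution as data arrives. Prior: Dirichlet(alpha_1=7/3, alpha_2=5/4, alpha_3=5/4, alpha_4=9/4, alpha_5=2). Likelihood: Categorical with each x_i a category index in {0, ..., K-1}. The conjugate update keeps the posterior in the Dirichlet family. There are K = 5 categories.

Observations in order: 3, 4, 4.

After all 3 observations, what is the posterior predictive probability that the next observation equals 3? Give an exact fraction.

obs 1: x=3 → posterior Dirichlet(7/3, 5/4, 5/4, 13/4, 2)
obs 2: x=4 → posterior Dirichlet(7/3, 5/4, 5/4, 13/4, 3)
obs 3: x=4 → posterior Dirichlet(7/3, 5/4, 5/4, 13/4, 4)

39/145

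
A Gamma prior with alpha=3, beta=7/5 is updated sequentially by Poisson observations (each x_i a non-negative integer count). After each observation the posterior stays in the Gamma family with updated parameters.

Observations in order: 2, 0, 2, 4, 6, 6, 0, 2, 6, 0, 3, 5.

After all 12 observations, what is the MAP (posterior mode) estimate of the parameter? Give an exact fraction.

190/67

obs 1: x=2 → posterior Gamma(5, 12/5)
obs 2: x=0 → posterior Gamma(5, 17/5)
obs 3: x=2 → posterior Gamma(7, 22/5)
obs 4: x=4 → posterior Gamma(11, 27/5)
obs 5: x=6 → posterior Gamma(17, 32/5)
obs 6: x=6 → posterior Gamma(23, 37/5)
obs 7: x=0 → posterior Gamma(23, 42/5)
obs 8: x=2 → posterior Gamma(25, 47/5)
obs 9: x=6 → posterior Gamma(31, 52/5)
obs 10: x=0 → posterior Gamma(31, 57/5)
obs 11: x=3 → posterior Gamma(34, 62/5)
obs 12: x=5 → posterior Gamma(39, 67/5)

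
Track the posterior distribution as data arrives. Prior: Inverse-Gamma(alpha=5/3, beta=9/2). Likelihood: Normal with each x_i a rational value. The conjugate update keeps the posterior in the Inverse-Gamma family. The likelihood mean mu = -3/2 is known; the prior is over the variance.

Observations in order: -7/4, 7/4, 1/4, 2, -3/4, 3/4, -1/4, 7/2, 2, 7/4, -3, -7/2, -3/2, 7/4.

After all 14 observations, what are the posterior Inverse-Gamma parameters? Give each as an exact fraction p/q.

obs 1: x=-7/4 → posterior Inverse-Gamma(13/6, 145/32)
obs 2: x=7/4 → posterior Inverse-Gamma(8/3, 157/16)
obs 3: x=1/4 → posterior Inverse-Gamma(19/6, 363/32)
obs 4: x=2 → posterior Inverse-Gamma(11/3, 559/32)
obs 5: x=-3/4 → posterior Inverse-Gamma(25/6, 71/4)
obs 6: x=3/4 → posterior Inverse-Gamma(14/3, 649/32)
obs 7: x=-1/4 → posterior Inverse-Gamma(31/6, 337/16)
obs 8: x=7/2 → posterior Inverse-Gamma(17/3, 537/16)
obs 9: x=2 → posterior Inverse-Gamma(37/6, 635/16)
obs 10: x=7/4 → posterior Inverse-Gamma(20/3, 1439/32)
obs 11: x=-3 → posterior Inverse-Gamma(43/6, 1475/32)
obs 12: x=-7/2 → posterior Inverse-Gamma(23/3, 1539/32)
obs 13: x=-3/2 → posterior Inverse-Gamma(49/6, 1539/32)
obs 14: x=7/4 → posterior Inverse-Gamma(26/3, 427/8)

alpha=26/3, beta=427/8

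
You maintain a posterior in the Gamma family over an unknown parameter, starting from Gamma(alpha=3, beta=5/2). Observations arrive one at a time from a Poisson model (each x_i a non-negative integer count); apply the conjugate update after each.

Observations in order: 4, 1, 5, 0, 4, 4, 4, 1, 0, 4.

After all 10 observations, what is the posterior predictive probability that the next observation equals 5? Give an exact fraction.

obs 1: x=4 → posterior Gamma(7, 7/2)
obs 2: x=1 → posterior Gamma(8, 9/2)
obs 3: x=5 → posterior Gamma(13, 11/2)
obs 4: x=0 → posterior Gamma(13, 13/2)
obs 5: x=4 → posterior Gamma(17, 15/2)
obs 6: x=4 → posterior Gamma(21, 17/2)
obs 7: x=4 → posterior Gamma(25, 19/2)
obs 8: x=1 → posterior Gamma(26, 21/2)
obs 9: x=0 → posterior Gamma(26, 23/2)
obs 10: x=4 → posterior Gamma(30, 25/2)

2574385149500812985934317111968994140625000000000/41745579179292917813953351511015323088870709282081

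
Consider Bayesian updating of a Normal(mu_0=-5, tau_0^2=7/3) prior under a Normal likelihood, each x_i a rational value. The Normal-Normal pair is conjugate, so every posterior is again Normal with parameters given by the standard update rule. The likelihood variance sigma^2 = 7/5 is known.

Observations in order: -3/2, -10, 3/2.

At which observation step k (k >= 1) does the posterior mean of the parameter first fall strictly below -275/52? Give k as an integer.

obs 1: x=-3/2 → posterior Normal(-45/16, 7/8)
obs 2: x=-10 → posterior Normal(-145/26, 7/13)
obs 3: x=3/2 → posterior Normal(-65/18, 7/18)

k = 2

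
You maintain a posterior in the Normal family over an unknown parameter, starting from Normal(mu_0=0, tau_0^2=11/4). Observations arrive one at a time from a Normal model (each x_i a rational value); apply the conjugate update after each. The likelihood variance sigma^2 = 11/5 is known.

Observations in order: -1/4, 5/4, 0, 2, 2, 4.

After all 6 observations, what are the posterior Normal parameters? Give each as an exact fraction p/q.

obs 1: x=-1/4 → posterior Normal(-5/36, 11/9)
obs 2: x=5/4 → posterior Normal(5/14, 11/14)
obs 3: x=0 → posterior Normal(5/19, 11/19)
obs 4: x=2 → posterior Normal(5/8, 11/24)
obs 5: x=2 → posterior Normal(25/29, 11/29)
obs 6: x=4 → posterior Normal(45/34, 11/34)

mu_0=45/34, tau_0^2=11/34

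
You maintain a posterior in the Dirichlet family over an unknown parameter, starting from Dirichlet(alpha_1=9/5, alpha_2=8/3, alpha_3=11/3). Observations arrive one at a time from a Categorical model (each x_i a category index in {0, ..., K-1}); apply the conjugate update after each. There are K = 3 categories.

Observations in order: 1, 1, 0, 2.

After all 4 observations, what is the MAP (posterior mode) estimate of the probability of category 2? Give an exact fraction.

obs 1: x=1 → posterior Dirichlet(9/5, 11/3, 11/3)
obs 2: x=1 → posterior Dirichlet(9/5, 14/3, 11/3)
obs 3: x=0 → posterior Dirichlet(14/5, 14/3, 11/3)
obs 4: x=2 → posterior Dirichlet(14/5, 14/3, 14/3)

55/137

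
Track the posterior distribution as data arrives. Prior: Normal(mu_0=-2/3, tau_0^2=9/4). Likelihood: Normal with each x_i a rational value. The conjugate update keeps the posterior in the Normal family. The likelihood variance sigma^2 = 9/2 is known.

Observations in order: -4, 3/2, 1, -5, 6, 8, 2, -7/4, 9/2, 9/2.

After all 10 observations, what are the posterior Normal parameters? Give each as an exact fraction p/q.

mu_0=185/144, tau_0^2=3/8

obs 1: x=-4 → posterior Normal(-16/9, 3/2)
obs 2: x=3/2 → posterior Normal(-23/24, 9/8)
obs 3: x=1 → posterior Normal(-17/30, 9/10)
obs 4: x=-5 → posterior Normal(-47/36, 3/4)
obs 5: x=6 → posterior Normal(-11/42, 9/14)
obs 6: x=8 → posterior Normal(37/48, 9/16)
obs 7: x=2 → posterior Normal(49/54, 1/2)
obs 8: x=-7/4 → posterior Normal(77/120, 9/20)
obs 9: x=9/2 → posterior Normal(131/132, 9/22)
obs 10: x=9/2 → posterior Normal(185/144, 3/8)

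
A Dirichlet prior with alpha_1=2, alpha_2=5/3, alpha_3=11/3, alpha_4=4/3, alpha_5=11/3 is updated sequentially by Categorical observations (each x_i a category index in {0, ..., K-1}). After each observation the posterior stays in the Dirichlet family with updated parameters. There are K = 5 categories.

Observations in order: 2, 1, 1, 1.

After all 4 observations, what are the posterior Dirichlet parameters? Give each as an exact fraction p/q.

obs 1: x=2 → posterior Dirichlet(2, 5/3, 14/3, 4/3, 11/3)
obs 2: x=1 → posterior Dirichlet(2, 8/3, 14/3, 4/3, 11/3)
obs 3: x=1 → posterior Dirichlet(2, 11/3, 14/3, 4/3, 11/3)
obs 4: x=1 → posterior Dirichlet(2, 14/3, 14/3, 4/3, 11/3)

alpha_1=2, alpha_2=14/3, alpha_3=14/3, alpha_4=4/3, alpha_5=11/3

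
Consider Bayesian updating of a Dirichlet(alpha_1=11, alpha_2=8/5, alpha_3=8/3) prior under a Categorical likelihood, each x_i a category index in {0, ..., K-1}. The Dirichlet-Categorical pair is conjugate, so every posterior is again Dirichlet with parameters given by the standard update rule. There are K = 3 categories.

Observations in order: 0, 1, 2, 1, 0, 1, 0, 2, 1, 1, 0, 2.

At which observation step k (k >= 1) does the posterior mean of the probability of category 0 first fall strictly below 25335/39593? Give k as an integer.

obs 1: x=0 → posterior Dirichlet(12, 8/5, 8/3)
obs 2: x=1 → posterior Dirichlet(12, 13/5, 8/3)
obs 3: x=2 → posterior Dirichlet(12, 13/5, 11/3)
obs 4: x=1 → posterior Dirichlet(12, 18/5, 11/3)
obs 5: x=0 → posterior Dirichlet(13, 18/5, 11/3)
obs 6: x=1 → posterior Dirichlet(13, 23/5, 11/3)
obs 7: x=0 → posterior Dirichlet(14, 23/5, 11/3)
obs 8: x=2 → posterior Dirichlet(14, 23/5, 14/3)
obs 9: x=1 → posterior Dirichlet(14, 28/5, 14/3)
obs 10: x=1 → posterior Dirichlet(14, 33/5, 14/3)
obs 11: x=0 → posterior Dirichlet(15, 33/5, 14/3)
obs 12: x=2 → posterior Dirichlet(15, 33/5, 17/3)

k = 4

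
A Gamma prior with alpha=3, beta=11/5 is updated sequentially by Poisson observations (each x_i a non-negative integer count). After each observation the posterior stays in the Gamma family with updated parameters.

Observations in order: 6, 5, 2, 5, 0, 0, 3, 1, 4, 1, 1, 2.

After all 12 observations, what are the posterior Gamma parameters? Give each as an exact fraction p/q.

alpha=33, beta=71/5

obs 1: x=6 → posterior Gamma(9, 16/5)
obs 2: x=5 → posterior Gamma(14, 21/5)
obs 3: x=2 → posterior Gamma(16, 26/5)
obs 4: x=5 → posterior Gamma(21, 31/5)
obs 5: x=0 → posterior Gamma(21, 36/5)
obs 6: x=0 → posterior Gamma(21, 41/5)
obs 7: x=3 → posterior Gamma(24, 46/5)
obs 8: x=1 → posterior Gamma(25, 51/5)
obs 9: x=4 → posterior Gamma(29, 56/5)
obs 10: x=1 → posterior Gamma(30, 61/5)
obs 11: x=1 → posterior Gamma(31, 66/5)
obs 12: x=2 → posterior Gamma(33, 71/5)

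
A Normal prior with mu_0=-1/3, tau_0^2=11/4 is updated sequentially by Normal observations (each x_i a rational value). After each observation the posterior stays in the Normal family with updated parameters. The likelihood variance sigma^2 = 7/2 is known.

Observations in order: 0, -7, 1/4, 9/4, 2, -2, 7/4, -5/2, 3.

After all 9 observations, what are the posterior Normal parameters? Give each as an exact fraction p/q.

obs 1: x=0 → posterior Normal(-14/75, 77/50)
obs 2: x=-7 → posterior Normal(-245/108, 77/72)
obs 3: x=1/4 → posterior Normal(-947/564, 77/94)
obs 4: x=9/4 → posterior Normal(-325/348, 77/116)
obs 5: x=2 → posterior Normal(-193/414, 77/138)
obs 6: x=-2 → posterior Normal(-65/96, 77/160)
obs 7: x=7/4 → posterior Normal(-419/1092, 11/26)
obs 8: x=-5/2 → posterior Normal(-749/1224, 77/204)
obs 9: x=3 → posterior Normal(-353/1356, 77/226)

mu_0=-353/1356, tau_0^2=77/226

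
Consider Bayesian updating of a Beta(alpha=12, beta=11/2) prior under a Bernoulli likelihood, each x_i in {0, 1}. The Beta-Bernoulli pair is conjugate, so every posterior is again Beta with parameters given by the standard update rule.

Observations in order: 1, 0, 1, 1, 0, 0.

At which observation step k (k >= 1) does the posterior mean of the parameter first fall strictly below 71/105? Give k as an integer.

k = 2

obs 1: x=1 → posterior Beta(13, 11/2)
obs 2: x=0 → posterior Beta(13, 13/2)
obs 3: x=1 → posterior Beta(14, 13/2)
obs 4: x=1 → posterior Beta(15, 13/2)
obs 5: x=0 → posterior Beta(15, 15/2)
obs 6: x=0 → posterior Beta(15, 17/2)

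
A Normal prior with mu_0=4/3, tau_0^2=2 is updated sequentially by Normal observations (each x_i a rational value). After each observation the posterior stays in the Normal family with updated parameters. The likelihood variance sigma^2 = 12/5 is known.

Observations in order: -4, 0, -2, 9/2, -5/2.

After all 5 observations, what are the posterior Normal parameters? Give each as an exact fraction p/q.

obs 1: x=-4 → posterior Normal(-12/11, 12/11)
obs 2: x=0 → posterior Normal(-3/4, 3/4)
obs 3: x=-2 → posterior Normal(-22/21, 4/7)
obs 4: x=9/2 → posterior Normal(1/52, 6/13)
obs 5: x=-5/2 → posterior Normal(-12/31, 12/31)

mu_0=-12/31, tau_0^2=12/31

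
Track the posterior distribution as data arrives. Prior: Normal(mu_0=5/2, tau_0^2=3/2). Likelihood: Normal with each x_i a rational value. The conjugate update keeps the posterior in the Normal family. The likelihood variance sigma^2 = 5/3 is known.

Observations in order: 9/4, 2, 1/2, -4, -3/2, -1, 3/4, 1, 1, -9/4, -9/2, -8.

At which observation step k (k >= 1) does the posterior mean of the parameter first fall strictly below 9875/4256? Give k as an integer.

obs 1: x=9/4 → posterior Normal(181/76, 15/19)
obs 2: x=2 → posterior Normal(253/112, 15/28)
obs 3: x=1/2 → posterior Normal(271/148, 15/37)
obs 4: x=-4 → posterior Normal(127/184, 15/46)
obs 5: x=-3/2 → posterior Normal(73/220, 3/11)
obs 6: x=-1 → posterior Normal(37/256, 15/64)
obs 7: x=3/4 → posterior Normal(16/73, 15/73)
obs 8: x=1 → posterior Normal(25/82, 15/82)
obs 9: x=1 → posterior Normal(34/91, 15/91)
obs 10: x=-9/4 → posterior Normal(11/80, 3/20)
obs 11: x=-9/2 → posterior Normal(-107/436, 15/109)
obs 12: x=-8 → posterior Normal(-395/472, 15/118)

k = 2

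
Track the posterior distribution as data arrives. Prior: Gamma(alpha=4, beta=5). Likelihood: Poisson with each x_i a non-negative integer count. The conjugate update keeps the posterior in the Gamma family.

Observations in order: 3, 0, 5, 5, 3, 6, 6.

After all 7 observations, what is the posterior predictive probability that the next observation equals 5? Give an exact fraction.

obs 1: x=3 → posterior Gamma(7, 6)
obs 2: x=0 → posterior Gamma(7, 7)
obs 3: x=5 → posterior Gamma(12, 8)
obs 4: x=5 → posterior Gamma(17, 9)
obs 5: x=3 → posterior Gamma(20, 10)
obs 6: x=6 → posterior Gamma(26, 11)
obs 7: x=6 → posterior Gamma(32, 12)

12886411866048405911169162470493417111552/164400841185494513395503358052498933338333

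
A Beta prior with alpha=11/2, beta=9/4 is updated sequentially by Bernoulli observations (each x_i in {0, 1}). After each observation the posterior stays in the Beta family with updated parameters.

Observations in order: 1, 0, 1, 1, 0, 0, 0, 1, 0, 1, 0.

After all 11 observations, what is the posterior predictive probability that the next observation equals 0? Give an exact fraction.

obs 1: x=1 → posterior Beta(13/2, 9/4)
obs 2: x=0 → posterior Beta(13/2, 13/4)
obs 3: x=1 → posterior Beta(15/2, 13/4)
obs 4: x=1 → posterior Beta(17/2, 13/4)
obs 5: x=0 → posterior Beta(17/2, 17/4)
obs 6: x=0 → posterior Beta(17/2, 21/4)
obs 7: x=0 → posterior Beta(17/2, 25/4)
obs 8: x=1 → posterior Beta(19/2, 25/4)
obs 9: x=0 → posterior Beta(19/2, 29/4)
obs 10: x=1 → posterior Beta(21/2, 29/4)
obs 11: x=0 → posterior Beta(21/2, 33/4)

11/25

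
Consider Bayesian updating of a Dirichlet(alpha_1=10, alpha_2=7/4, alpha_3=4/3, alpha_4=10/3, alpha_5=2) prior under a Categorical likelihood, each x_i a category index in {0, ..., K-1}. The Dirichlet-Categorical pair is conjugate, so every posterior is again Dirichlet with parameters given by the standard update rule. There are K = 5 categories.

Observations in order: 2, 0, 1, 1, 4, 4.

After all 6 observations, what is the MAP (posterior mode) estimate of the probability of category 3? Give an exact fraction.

28/233

obs 1: x=2 → posterior Dirichlet(10, 7/4, 7/3, 10/3, 2)
obs 2: x=0 → posterior Dirichlet(11, 7/4, 7/3, 10/3, 2)
obs 3: x=1 → posterior Dirichlet(11, 11/4, 7/3, 10/3, 2)
obs 4: x=1 → posterior Dirichlet(11, 15/4, 7/3, 10/3, 2)
obs 5: x=4 → posterior Dirichlet(11, 15/4, 7/3, 10/3, 3)
obs 6: x=4 → posterior Dirichlet(11, 15/4, 7/3, 10/3, 4)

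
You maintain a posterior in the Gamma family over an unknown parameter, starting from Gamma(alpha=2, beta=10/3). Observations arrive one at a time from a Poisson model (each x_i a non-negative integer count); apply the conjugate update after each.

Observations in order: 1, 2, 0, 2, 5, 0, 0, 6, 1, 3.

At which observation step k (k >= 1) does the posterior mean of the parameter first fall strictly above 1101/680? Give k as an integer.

obs 1: x=1 → posterior Gamma(3, 13/3)
obs 2: x=2 → posterior Gamma(5, 16/3)
obs 3: x=0 → posterior Gamma(5, 19/3)
obs 4: x=2 → posterior Gamma(7, 22/3)
obs 5: x=5 → posterior Gamma(12, 25/3)
obs 6: x=0 → posterior Gamma(12, 28/3)
obs 7: x=0 → posterior Gamma(12, 31/3)
obs 8: x=6 → posterior Gamma(18, 34/3)
obs 9: x=1 → posterior Gamma(19, 37/3)
obs 10: x=3 → posterior Gamma(22, 40/3)

k = 10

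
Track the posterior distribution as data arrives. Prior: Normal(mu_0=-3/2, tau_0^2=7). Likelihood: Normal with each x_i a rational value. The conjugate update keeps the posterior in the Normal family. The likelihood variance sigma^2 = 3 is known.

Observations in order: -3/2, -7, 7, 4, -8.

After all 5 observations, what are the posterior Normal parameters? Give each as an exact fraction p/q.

obs 1: x=-3/2 → posterior Normal(-3/2, 21/10)
obs 2: x=-7 → posterior Normal(-64/17, 21/17)
obs 3: x=7 → posterior Normal(-5/8, 7/8)
obs 4: x=4 → posterior Normal(13/31, 21/31)
obs 5: x=-8 → posterior Normal(-43/38, 21/38)

mu_0=-43/38, tau_0^2=21/38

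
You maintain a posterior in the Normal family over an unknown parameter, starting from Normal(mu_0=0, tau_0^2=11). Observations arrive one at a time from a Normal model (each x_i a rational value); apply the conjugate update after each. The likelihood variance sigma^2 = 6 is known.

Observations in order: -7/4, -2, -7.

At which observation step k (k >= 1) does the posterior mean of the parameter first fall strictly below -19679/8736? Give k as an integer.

obs 1: x=-7/4 → posterior Normal(-77/68, 66/17)
obs 2: x=-2 → posterior Normal(-165/112, 33/14)
obs 3: x=-7 → posterior Normal(-473/156, 22/13)

k = 3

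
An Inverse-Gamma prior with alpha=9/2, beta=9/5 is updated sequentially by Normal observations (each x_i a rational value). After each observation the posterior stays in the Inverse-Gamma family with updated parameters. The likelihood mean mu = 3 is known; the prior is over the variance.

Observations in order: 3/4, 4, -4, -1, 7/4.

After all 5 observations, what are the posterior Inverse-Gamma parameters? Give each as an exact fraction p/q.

obs 1: x=3/4 → posterior Inverse-Gamma(5, 693/160)
obs 2: x=4 → posterior Inverse-Gamma(11/2, 773/160)
obs 3: x=-4 → posterior Inverse-Gamma(6, 4693/160)
obs 4: x=-1 → posterior Inverse-Gamma(13/2, 5973/160)
obs 5: x=7/4 → posterior Inverse-Gamma(7, 3049/80)

alpha=7, beta=3049/80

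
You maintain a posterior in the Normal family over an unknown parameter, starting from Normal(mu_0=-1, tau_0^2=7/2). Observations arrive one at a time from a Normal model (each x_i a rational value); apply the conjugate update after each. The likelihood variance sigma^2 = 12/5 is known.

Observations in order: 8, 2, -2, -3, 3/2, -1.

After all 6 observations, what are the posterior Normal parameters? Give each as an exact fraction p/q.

mu_0=337/468, tau_0^2=14/39

obs 1: x=8 → posterior Normal(256/59, 84/59)
obs 2: x=2 → posterior Normal(163/47, 42/47)
obs 3: x=-2 → posterior Normal(256/129, 28/43)
obs 4: x=-3 → posterior Normal(151/164, 21/41)
obs 5: x=3/2 → posterior Normal(407/398, 84/199)
obs 6: x=-1 → posterior Normal(337/468, 14/39)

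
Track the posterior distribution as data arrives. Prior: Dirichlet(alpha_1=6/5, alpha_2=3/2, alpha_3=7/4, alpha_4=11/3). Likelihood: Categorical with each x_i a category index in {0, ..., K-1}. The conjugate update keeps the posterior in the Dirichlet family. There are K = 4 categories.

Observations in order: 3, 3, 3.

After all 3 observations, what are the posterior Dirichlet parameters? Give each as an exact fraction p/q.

alpha_1=6/5, alpha_2=3/2, alpha_3=7/4, alpha_4=20/3

obs 1: x=3 → posterior Dirichlet(6/5, 3/2, 7/4, 14/3)
obs 2: x=3 → posterior Dirichlet(6/5, 3/2, 7/4, 17/3)
obs 3: x=3 → posterior Dirichlet(6/5, 3/2, 7/4, 20/3)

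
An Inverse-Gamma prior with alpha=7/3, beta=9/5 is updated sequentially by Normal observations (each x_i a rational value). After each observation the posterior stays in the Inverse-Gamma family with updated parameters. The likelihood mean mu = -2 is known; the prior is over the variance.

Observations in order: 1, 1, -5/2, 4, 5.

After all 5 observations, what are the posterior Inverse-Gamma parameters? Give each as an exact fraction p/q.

obs 1: x=1 → posterior Inverse-Gamma(17/6, 63/10)
obs 2: x=1 → posterior Inverse-Gamma(10/3, 54/5)
obs 3: x=-5/2 → posterior Inverse-Gamma(23/6, 437/40)
obs 4: x=4 → posterior Inverse-Gamma(13/3, 1157/40)
obs 5: x=5 → posterior Inverse-Gamma(29/6, 2137/40)

alpha=29/6, beta=2137/40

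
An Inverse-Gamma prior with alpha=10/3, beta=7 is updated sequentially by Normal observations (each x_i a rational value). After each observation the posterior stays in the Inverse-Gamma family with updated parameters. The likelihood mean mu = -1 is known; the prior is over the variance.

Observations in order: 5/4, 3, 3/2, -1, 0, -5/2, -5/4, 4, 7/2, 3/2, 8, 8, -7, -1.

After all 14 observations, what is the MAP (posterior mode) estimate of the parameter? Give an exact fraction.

7059/544

obs 1: x=5/4 → posterior Inverse-Gamma(23/6, 305/32)
obs 2: x=3 → posterior Inverse-Gamma(13/3, 561/32)
obs 3: x=3/2 → posterior Inverse-Gamma(29/6, 661/32)
obs 4: x=-1 → posterior Inverse-Gamma(16/3, 661/32)
obs 5: x=0 → posterior Inverse-Gamma(35/6, 677/32)
obs 6: x=-5/2 → posterior Inverse-Gamma(19/3, 713/32)
obs 7: x=-5/4 → posterior Inverse-Gamma(41/6, 357/16)
obs 8: x=4 → posterior Inverse-Gamma(22/3, 557/16)
obs 9: x=7/2 → posterior Inverse-Gamma(47/6, 719/16)
obs 10: x=3/2 → posterior Inverse-Gamma(25/3, 769/16)
obs 11: x=8 → posterior Inverse-Gamma(53/6, 1417/16)
obs 12: x=8 → posterior Inverse-Gamma(28/3, 2065/16)
obs 13: x=-7 → posterior Inverse-Gamma(59/6, 2353/16)
obs 14: x=-1 → posterior Inverse-Gamma(31/3, 2353/16)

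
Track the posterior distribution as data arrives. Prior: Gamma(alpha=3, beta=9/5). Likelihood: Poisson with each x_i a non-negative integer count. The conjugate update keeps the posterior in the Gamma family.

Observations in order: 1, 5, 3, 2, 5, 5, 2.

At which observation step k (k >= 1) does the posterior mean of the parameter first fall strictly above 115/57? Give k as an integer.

obs 1: x=1 → posterior Gamma(4, 14/5)
obs 2: x=5 → posterior Gamma(9, 19/5)
obs 3: x=3 → posterior Gamma(12, 24/5)
obs 4: x=2 → posterior Gamma(14, 29/5)
obs 5: x=5 → posterior Gamma(19, 34/5)
obs 6: x=5 → posterior Gamma(24, 39/5)
obs 7: x=2 → posterior Gamma(26, 44/5)

k = 2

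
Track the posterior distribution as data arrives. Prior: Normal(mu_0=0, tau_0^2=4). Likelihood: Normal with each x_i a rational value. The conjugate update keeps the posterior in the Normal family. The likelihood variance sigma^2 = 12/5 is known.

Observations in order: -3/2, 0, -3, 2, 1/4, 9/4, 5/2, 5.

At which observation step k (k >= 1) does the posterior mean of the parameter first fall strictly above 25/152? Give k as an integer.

k = 7

obs 1: x=-3/2 → posterior Normal(-15/16, 3/2)
obs 2: x=0 → posterior Normal(-15/26, 12/13)
obs 3: x=-3 → posterior Normal(-5/4, 2/3)
obs 4: x=2 → posterior Normal(-25/46, 12/23)
obs 5: x=1/4 → posterior Normal(-45/112, 3/7)
obs 6: x=9/4 → posterior Normal(0, 4/11)
obs 7: x=5/2 → posterior Normal(25/76, 6/19)
obs 8: x=5 → posterior Normal(75/86, 12/43)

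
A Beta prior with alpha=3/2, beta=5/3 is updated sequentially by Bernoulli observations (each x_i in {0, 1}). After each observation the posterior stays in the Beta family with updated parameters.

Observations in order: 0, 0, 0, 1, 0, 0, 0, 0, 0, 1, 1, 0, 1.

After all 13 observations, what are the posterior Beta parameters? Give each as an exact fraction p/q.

alpha=11/2, beta=32/3

obs 1: x=0 → posterior Beta(3/2, 8/3)
obs 2: x=0 → posterior Beta(3/2, 11/3)
obs 3: x=0 → posterior Beta(3/2, 14/3)
obs 4: x=1 → posterior Beta(5/2, 14/3)
obs 5: x=0 → posterior Beta(5/2, 17/3)
obs 6: x=0 → posterior Beta(5/2, 20/3)
obs 7: x=0 → posterior Beta(5/2, 23/3)
obs 8: x=0 → posterior Beta(5/2, 26/3)
obs 9: x=0 → posterior Beta(5/2, 29/3)
obs 10: x=1 → posterior Beta(7/2, 29/3)
obs 11: x=1 → posterior Beta(9/2, 29/3)
obs 12: x=0 → posterior Beta(9/2, 32/3)
obs 13: x=1 → posterior Beta(11/2, 32/3)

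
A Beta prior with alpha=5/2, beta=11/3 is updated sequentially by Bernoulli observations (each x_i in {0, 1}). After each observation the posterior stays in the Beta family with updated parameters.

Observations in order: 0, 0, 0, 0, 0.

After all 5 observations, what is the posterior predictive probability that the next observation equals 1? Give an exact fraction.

obs 1: x=0 → posterior Beta(5/2, 14/3)
obs 2: x=0 → posterior Beta(5/2, 17/3)
obs 3: x=0 → posterior Beta(5/2, 20/3)
obs 4: x=0 → posterior Beta(5/2, 23/3)
obs 5: x=0 → posterior Beta(5/2, 26/3)

15/67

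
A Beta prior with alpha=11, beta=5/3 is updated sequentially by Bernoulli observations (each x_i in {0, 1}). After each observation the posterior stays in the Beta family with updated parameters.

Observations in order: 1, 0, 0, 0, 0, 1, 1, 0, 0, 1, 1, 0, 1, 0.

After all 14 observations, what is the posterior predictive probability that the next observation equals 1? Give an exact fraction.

obs 1: x=1 → posterior Beta(12, 5/3)
obs 2: x=0 → posterior Beta(12, 8/3)
obs 3: x=0 → posterior Beta(12, 11/3)
obs 4: x=0 → posterior Beta(12, 14/3)
obs 5: x=0 → posterior Beta(12, 17/3)
obs 6: x=1 → posterior Beta(13, 17/3)
obs 7: x=1 → posterior Beta(14, 17/3)
obs 8: x=0 → posterior Beta(14, 20/3)
obs 9: x=0 → posterior Beta(14, 23/3)
obs 10: x=1 → posterior Beta(15, 23/3)
obs 11: x=1 → posterior Beta(16, 23/3)
obs 12: x=0 → posterior Beta(16, 26/3)
obs 13: x=1 → posterior Beta(17, 26/3)
obs 14: x=0 → posterior Beta(17, 29/3)

51/80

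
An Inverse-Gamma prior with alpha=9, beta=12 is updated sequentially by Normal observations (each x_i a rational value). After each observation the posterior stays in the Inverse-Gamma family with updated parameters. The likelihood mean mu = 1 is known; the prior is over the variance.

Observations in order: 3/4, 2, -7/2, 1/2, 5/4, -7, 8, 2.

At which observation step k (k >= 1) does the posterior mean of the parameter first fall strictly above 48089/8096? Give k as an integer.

obs 1: x=3/4 → posterior Inverse-Gamma(19/2, 385/32)
obs 2: x=2 → posterior Inverse-Gamma(10, 401/32)
obs 3: x=-7/2 → posterior Inverse-Gamma(21/2, 725/32)
obs 4: x=1/2 → posterior Inverse-Gamma(11, 729/32)
obs 5: x=5/4 → posterior Inverse-Gamma(23/2, 365/16)
obs 6: x=-7 → posterior Inverse-Gamma(12, 877/16)
obs 7: x=8 → posterior Inverse-Gamma(25/2, 1269/16)
obs 8: x=2 → posterior Inverse-Gamma(13, 1277/16)

k = 7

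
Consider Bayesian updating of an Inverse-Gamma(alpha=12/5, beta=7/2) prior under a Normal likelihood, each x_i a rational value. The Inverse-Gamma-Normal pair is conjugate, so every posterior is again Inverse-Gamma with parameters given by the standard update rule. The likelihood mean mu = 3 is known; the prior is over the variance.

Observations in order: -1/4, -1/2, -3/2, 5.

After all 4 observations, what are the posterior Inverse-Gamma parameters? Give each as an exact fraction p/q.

alpha=22/5, beta=865/32

obs 1: x=-1/4 → posterior Inverse-Gamma(29/10, 281/32)
obs 2: x=-1/2 → posterior Inverse-Gamma(17/5, 477/32)
obs 3: x=-3/2 → posterior Inverse-Gamma(39/10, 801/32)
obs 4: x=5 → posterior Inverse-Gamma(22/5, 865/32)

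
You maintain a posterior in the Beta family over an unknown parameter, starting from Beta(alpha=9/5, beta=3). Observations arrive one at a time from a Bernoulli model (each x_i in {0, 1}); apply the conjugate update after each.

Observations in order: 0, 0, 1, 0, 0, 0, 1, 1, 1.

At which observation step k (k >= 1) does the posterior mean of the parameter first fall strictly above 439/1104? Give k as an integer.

k = 9

obs 1: x=0 → posterior Beta(9/5, 4)
obs 2: x=0 → posterior Beta(9/5, 5)
obs 3: x=1 → posterior Beta(14/5, 5)
obs 4: x=0 → posterior Beta(14/5, 6)
obs 5: x=0 → posterior Beta(14/5, 7)
obs 6: x=0 → posterior Beta(14/5, 8)
obs 7: x=1 → posterior Beta(19/5, 8)
obs 8: x=1 → posterior Beta(24/5, 8)
obs 9: x=1 → posterior Beta(29/5, 8)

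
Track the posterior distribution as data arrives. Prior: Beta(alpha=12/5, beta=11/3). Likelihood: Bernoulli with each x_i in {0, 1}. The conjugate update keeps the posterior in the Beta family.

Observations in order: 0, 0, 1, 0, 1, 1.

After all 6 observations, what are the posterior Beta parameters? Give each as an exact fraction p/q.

obs 1: x=0 → posterior Beta(12/5, 14/3)
obs 2: x=0 → posterior Beta(12/5, 17/3)
obs 3: x=1 → posterior Beta(17/5, 17/3)
obs 4: x=0 → posterior Beta(17/5, 20/3)
obs 5: x=1 → posterior Beta(22/5, 20/3)
obs 6: x=1 → posterior Beta(27/5, 20/3)

alpha=27/5, beta=20/3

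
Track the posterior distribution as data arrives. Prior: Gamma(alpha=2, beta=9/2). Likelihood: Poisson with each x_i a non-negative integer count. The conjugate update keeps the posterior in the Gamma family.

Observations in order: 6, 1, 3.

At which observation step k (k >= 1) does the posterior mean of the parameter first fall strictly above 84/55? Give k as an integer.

obs 1: x=6 → posterior Gamma(8, 11/2)
obs 2: x=1 → posterior Gamma(9, 13/2)
obs 3: x=3 → posterior Gamma(12, 15/2)

k = 3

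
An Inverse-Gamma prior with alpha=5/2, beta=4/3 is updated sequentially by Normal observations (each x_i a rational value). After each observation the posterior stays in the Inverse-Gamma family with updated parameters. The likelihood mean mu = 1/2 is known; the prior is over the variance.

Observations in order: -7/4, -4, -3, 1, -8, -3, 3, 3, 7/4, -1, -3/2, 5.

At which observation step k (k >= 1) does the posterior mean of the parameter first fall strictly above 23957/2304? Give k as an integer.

k = 5

obs 1: x=-7/4 → posterior Inverse-Gamma(3, 371/96)
obs 2: x=-4 → posterior Inverse-Gamma(7/2, 1343/96)
obs 3: x=-3 → posterior Inverse-Gamma(4, 1931/96)
obs 4: x=1 → posterior Inverse-Gamma(9/2, 1943/96)
obs 5: x=-8 → posterior Inverse-Gamma(5, 5411/96)
obs 6: x=-3 → posterior Inverse-Gamma(11/2, 5999/96)
obs 7: x=3 → posterior Inverse-Gamma(6, 6299/96)
obs 8: x=3 → posterior Inverse-Gamma(13/2, 6599/96)
obs 9: x=7/4 → posterior Inverse-Gamma(7, 3337/48)
obs 10: x=-1 → posterior Inverse-Gamma(15/2, 3391/48)
obs 11: x=-3/2 → posterior Inverse-Gamma(8, 3487/48)
obs 12: x=5 → posterior Inverse-Gamma(17/2, 3973/48)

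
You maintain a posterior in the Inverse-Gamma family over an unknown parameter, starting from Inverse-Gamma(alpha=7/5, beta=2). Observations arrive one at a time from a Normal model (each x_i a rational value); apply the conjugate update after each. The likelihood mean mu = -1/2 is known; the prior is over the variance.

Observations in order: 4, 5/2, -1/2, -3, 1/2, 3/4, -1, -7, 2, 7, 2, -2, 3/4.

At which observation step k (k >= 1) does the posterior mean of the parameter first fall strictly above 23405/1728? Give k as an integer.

k = 10

obs 1: x=4 → posterior Inverse-Gamma(19/10, 97/8)
obs 2: x=5/2 → posterior Inverse-Gamma(12/5, 133/8)
obs 3: x=-1/2 → posterior Inverse-Gamma(29/10, 133/8)
obs 4: x=-3 → posterior Inverse-Gamma(17/5, 79/4)
obs 5: x=1/2 → posterior Inverse-Gamma(39/10, 81/4)
obs 6: x=3/4 → posterior Inverse-Gamma(22/5, 673/32)
obs 7: x=-1 → posterior Inverse-Gamma(49/10, 677/32)
obs 8: x=-7 → posterior Inverse-Gamma(27/5, 1353/32)
obs 9: x=2 → posterior Inverse-Gamma(59/10, 1453/32)
obs 10: x=7 → posterior Inverse-Gamma(32/5, 2353/32)
obs 11: x=2 → posterior Inverse-Gamma(69/10, 2453/32)
obs 12: x=-2 → posterior Inverse-Gamma(37/5, 2489/32)
obs 13: x=3/4 → posterior Inverse-Gamma(79/10, 1257/16)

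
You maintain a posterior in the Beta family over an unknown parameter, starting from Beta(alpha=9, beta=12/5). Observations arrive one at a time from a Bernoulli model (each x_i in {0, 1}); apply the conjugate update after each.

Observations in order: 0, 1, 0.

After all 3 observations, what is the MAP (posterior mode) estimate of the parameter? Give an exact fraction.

45/62

obs 1: x=0 → posterior Beta(9, 17/5)
obs 2: x=1 → posterior Beta(10, 17/5)
obs 3: x=0 → posterior Beta(10, 22/5)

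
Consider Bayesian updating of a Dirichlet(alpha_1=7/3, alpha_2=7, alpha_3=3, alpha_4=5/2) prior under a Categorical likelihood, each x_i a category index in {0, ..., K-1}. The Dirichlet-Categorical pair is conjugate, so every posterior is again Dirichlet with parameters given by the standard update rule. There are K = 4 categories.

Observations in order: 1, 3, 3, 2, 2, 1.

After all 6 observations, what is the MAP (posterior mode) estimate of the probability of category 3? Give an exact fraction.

obs 1: x=1 → posterior Dirichlet(7/3, 8, 3, 5/2)
obs 2: x=3 → posterior Dirichlet(7/3, 8, 3, 7/2)
obs 3: x=3 → posterior Dirichlet(7/3, 8, 3, 9/2)
obs 4: x=2 → posterior Dirichlet(7/3, 8, 4, 9/2)
obs 5: x=2 → posterior Dirichlet(7/3, 8, 5, 9/2)
obs 6: x=1 → posterior Dirichlet(7/3, 9, 5, 9/2)

21/101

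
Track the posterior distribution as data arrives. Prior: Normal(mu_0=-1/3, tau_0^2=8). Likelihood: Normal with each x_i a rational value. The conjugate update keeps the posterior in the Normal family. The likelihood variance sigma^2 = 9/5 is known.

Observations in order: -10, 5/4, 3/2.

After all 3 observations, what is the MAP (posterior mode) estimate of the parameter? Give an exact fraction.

-293/129

obs 1: x=-10 → posterior Normal(-403/49, 72/49)
obs 2: x=5/4 → posterior Normal(-353/89, 72/89)
obs 3: x=3/2 → posterior Normal(-293/129, 24/43)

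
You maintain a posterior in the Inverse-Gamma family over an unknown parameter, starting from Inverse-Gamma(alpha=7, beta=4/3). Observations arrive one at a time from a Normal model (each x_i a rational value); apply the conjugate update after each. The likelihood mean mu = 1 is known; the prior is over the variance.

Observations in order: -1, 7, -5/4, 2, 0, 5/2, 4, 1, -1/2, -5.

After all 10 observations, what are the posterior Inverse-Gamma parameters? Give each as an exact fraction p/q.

obs 1: x=-1 → posterior Inverse-Gamma(15/2, 10/3)
obs 2: x=7 → posterior Inverse-Gamma(8, 64/3)
obs 3: x=-5/4 → posterior Inverse-Gamma(17/2, 2291/96)
obs 4: x=2 → posterior Inverse-Gamma(9, 2339/96)
obs 5: x=0 → posterior Inverse-Gamma(19/2, 2387/96)
obs 6: x=5/2 → posterior Inverse-Gamma(10, 2495/96)
obs 7: x=4 → posterior Inverse-Gamma(21/2, 2927/96)
obs 8: x=1 → posterior Inverse-Gamma(11, 2927/96)
obs 9: x=-1/2 → posterior Inverse-Gamma(23/2, 3035/96)
obs 10: x=-5 → posterior Inverse-Gamma(12, 4763/96)

alpha=12, beta=4763/96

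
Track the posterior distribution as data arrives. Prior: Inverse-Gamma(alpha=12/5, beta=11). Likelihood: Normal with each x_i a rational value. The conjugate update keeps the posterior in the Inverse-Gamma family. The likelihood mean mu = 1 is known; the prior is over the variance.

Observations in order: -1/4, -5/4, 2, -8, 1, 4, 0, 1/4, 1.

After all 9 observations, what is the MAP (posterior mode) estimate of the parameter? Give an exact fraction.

9695/1264

obs 1: x=-1/4 → posterior Inverse-Gamma(29/10, 377/32)
obs 2: x=-5/4 → posterior Inverse-Gamma(17/5, 229/16)
obs 3: x=2 → posterior Inverse-Gamma(39/10, 237/16)
obs 4: x=-8 → posterior Inverse-Gamma(22/5, 885/16)
obs 5: x=1 → posterior Inverse-Gamma(49/10, 885/16)
obs 6: x=4 → posterior Inverse-Gamma(27/5, 957/16)
obs 7: x=0 → posterior Inverse-Gamma(59/10, 965/16)
obs 8: x=1/4 → posterior Inverse-Gamma(32/5, 1939/32)
obs 9: x=1 → posterior Inverse-Gamma(69/10, 1939/32)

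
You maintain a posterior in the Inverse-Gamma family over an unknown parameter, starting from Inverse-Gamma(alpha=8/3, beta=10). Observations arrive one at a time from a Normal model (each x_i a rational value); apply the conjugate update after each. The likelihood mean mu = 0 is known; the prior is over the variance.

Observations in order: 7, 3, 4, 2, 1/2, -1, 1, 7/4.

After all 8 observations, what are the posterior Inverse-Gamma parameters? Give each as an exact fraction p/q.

alpha=20/3, beta=1653/32

obs 1: x=7 → posterior Inverse-Gamma(19/6, 69/2)
obs 2: x=3 → posterior Inverse-Gamma(11/3, 39)
obs 3: x=4 → posterior Inverse-Gamma(25/6, 47)
obs 4: x=2 → posterior Inverse-Gamma(14/3, 49)
obs 5: x=1/2 → posterior Inverse-Gamma(31/6, 393/8)
obs 6: x=-1 → posterior Inverse-Gamma(17/3, 397/8)
obs 7: x=1 → posterior Inverse-Gamma(37/6, 401/8)
obs 8: x=7/4 → posterior Inverse-Gamma(20/3, 1653/32)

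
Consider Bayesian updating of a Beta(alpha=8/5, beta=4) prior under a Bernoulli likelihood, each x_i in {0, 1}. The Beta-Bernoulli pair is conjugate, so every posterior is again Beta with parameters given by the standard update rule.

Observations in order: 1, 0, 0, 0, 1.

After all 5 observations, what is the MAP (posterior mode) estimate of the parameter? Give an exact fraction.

13/43

obs 1: x=1 → posterior Beta(13/5, 4)
obs 2: x=0 → posterior Beta(13/5, 5)
obs 3: x=0 → posterior Beta(13/5, 6)
obs 4: x=0 → posterior Beta(13/5, 7)
obs 5: x=1 → posterior Beta(18/5, 7)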